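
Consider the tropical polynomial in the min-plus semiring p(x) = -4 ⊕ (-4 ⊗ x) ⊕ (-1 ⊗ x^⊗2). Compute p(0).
p(0) = -4

A tropical monomial a ⊗ x^⊗i evaluates to a + i · x. Evaluating each term at x = 0:
  Term 0 contributes -4 + 0 · 0 = -4
  Term 1 contributes -4 + 1 · 0 = -4
  Term 2 contributes -1 + 2 · 0 = -1
p(0) = ⊕ of these = min[-4, -4, -1] = -4.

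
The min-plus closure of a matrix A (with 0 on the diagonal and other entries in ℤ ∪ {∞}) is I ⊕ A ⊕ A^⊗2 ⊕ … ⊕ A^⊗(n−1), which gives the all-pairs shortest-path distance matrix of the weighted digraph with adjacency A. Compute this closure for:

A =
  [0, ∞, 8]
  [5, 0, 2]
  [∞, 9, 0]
Closure =
  [0, 17, 8]
  [5, 0, 2]
  [14, 9, 0]

This is the Floyd-Warshall all-pairs shortest-path computation. For each intermediate vertex k = 0, 1, …, 2, update dist[i][j] ← min(dist[i][j], dist[i][k] + dist[k][j]). The final matrix gives, for each (i, j), the minimum total weight of any directed path from i to j (possibly empty when i = j).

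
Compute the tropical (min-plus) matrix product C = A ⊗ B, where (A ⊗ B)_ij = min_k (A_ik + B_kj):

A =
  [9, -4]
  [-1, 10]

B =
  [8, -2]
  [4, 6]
A ⊗ B =
  [0, 2]
  [7, -3]

Apply the min-plus product entry-by-entry:
  C[0][0] = min over k of (A[0][0] + B[0][0] = 9 + 8 = 17, A[0][1] + B[1][0] = -4 + 4 = 0) = 0 (attained at k = 1)
  C[0][1] = min over k of (A[0][0] + B[0][1] = 9 + -2 = 7, A[0][1] + B[1][1] = -4 + 6 = 2) = 2 (attained at k = 1)
  C[1][0] = min over k of (A[1][0] + B[0][0] = -1 + 8 = 7, A[1][1] + B[1][0] = 10 + 4 = 14) = 7 (attained at k = 0)
  C[1][1] = min over k of (A[1][0] + B[0][1] = -1 + -2 = -3, A[1][1] + B[1][1] = 10 + 6 = 16) = -3 (attained at k = 0)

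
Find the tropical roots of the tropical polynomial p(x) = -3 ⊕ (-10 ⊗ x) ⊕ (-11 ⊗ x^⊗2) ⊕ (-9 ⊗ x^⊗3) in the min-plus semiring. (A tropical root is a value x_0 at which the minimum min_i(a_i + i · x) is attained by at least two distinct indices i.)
Roots: {-2, 1, 7}

Each tropical root is a break point of the lower envelope of the lines y = a_i + i · x (there are 4 lines, with slopes 0, 1, ..., 3). Only the lines that attain the minimum somewhere contribute to roots; other lines are dominated. Here the surviving (envelope) indices are i = 3, i = 2, i = 1, i = 0.
Intersections between consecutive envelope lines give the roots: for adjacent envelope indices i < j the intersection is x = (a_i − a_j) / (j − i). Reading off the sorted break points: {-2, 1, 7}.
Verification: at each break x_0, at least two indices attain the minimum of min_i(a_i + i · x_0).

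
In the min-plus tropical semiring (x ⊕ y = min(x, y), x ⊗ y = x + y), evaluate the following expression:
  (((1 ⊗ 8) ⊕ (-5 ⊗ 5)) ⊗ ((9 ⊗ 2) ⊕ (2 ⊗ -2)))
(((1 ⊗ 8) ⊕ (-5 ⊗ 5)) ⊗ ((9 ⊗ 2) ⊕ (2 ⊗ -2))) = 0

Expand innermost to outermost. Recall ⊕ takes the minimum of its arguments and ⊗ takes their sum. Working out the expression (((1 ⊗ 8) ⊕ (-5 ⊗ 5)) ⊗ ((9 ⊗ 2) ⊕ (2 ⊗ -2))) gives 0.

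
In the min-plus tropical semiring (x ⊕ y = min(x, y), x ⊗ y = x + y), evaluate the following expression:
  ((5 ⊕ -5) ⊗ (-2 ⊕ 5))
((5 ⊕ -5) ⊗ (-2 ⊕ 5)) = -7

Expand innermost to outermost. Recall ⊕ takes the minimum of its arguments and ⊗ takes their sum. Working out the expression ((5 ⊕ -5) ⊗ (-2 ⊕ 5)) gives -7.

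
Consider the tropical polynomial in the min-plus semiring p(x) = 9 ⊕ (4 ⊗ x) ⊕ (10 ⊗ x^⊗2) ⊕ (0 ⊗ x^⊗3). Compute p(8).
p(8) = 9

A tropical monomial a ⊗ x^⊗i evaluates to a + i · x. Evaluating each term at x = 8:
  Term 0 contributes 9 + 0 · 8 = 9
  Term 1 contributes 4 + 1 · 8 = 12
  Term 2 contributes 10 + 2 · 8 = 26
  Term 3 contributes 0 + 3 · 8 = 24
p(8) = ⊕ of these = min[9, 12, 26, 24] = 9.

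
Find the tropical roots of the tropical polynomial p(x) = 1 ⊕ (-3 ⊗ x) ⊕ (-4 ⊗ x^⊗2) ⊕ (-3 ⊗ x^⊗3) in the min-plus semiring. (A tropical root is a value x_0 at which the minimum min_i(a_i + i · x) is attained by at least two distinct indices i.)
Roots: {-1, 1, 4}

Each tropical root is a break point of the lower envelope of the lines y = a_i + i · x (there are 4 lines, with slopes 0, 1, ..., 3). Only the lines that attain the minimum somewhere contribute to roots; other lines are dominated. Here the surviving (envelope) indices are i = 3, i = 2, i = 1, i = 0.
Intersections between consecutive envelope lines give the roots: for adjacent envelope indices i < j the intersection is x = (a_i − a_j) / (j − i). Reading off the sorted break points: {-1, 1, 4}.
Verification: at each break x_0, at least two indices attain the minimum of min_i(a_i + i · x_0).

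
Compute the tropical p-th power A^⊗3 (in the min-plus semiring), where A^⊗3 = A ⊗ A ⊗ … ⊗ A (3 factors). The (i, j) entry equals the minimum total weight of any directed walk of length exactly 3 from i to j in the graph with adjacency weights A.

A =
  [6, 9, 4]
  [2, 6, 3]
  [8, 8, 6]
A^⊗3 =
  [14, 18, 15]
  [13, 14, 12]
  [16, 19, 14]

Each entry (A^⊗3)_ij equals the minimum over all length-3 walks i = v_0 → v_1 → … → v_3 = j of Σ_t A[v_t][v_{t+1}]. For example, for (i, j) = (0, 2) we minimise over 9 possible intermediate vertex sequences; the minimum is 15, attained along the walk 0 → 1 → 0 → 2.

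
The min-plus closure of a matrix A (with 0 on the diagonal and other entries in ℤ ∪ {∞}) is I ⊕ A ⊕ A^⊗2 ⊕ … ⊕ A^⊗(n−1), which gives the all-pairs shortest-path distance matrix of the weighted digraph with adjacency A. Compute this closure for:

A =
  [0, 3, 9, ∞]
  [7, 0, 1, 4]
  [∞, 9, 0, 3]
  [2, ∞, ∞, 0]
Closure =
  [0, 3, 4, 7]
  [6, 0, 1, 4]
  [5, 8, 0, 3]
  [2, 5, 6, 0]

This is the Floyd-Warshall all-pairs shortest-path computation. For each intermediate vertex k = 0, 1, …, 3, update dist[i][j] ← min(dist[i][j], dist[i][k] + dist[k][j]). The final matrix gives, for each (i, j), the minimum total weight of any directed path from i to j (possibly empty when i = j).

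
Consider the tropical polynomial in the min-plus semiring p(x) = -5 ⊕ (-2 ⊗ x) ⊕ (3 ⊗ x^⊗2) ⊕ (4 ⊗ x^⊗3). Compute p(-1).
p(-1) = -5

A tropical monomial a ⊗ x^⊗i evaluates to a + i · x. Evaluating each term at x = -1:
  Term 0 contributes -5 + 0 · -1 = -5
  Term 1 contributes -2 + 1 · -1 = -3
  Term 2 contributes 3 + 2 · -1 = 1
  Term 3 contributes 4 + 3 · -1 = 1
p(-1) = ⊕ of these = min[-5, -3, 1, 1] = -5.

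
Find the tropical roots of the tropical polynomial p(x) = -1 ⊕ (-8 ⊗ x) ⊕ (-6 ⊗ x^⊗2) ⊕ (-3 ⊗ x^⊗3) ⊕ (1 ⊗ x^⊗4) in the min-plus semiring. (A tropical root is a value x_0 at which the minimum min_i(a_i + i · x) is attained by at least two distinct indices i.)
Roots: {-4, -3, -2, 7}

Each tropical root is a break point of the lower envelope of the lines y = a_i + i · x (there are 5 lines, with slopes 0, 1, ..., 4). Only the lines that attain the minimum somewhere contribute to roots; other lines are dominated. Here the surviving (envelope) indices are i = 4, i = 3, i = 2, i = 1, i = 0.
Intersections between consecutive envelope lines give the roots: for adjacent envelope indices i < j the intersection is x = (a_i − a_j) / (j − i). Reading off the sorted break points: {-4, -3, -2, 7}.
Verification: at each break x_0, at least two indices attain the minimum of min_i(a_i + i · x_0).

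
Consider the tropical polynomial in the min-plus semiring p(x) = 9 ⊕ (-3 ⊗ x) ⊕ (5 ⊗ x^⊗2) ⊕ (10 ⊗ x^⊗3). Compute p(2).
p(2) = -1

A tropical monomial a ⊗ x^⊗i evaluates to a + i · x. Evaluating each term at x = 2:
  Term 0 contributes 9 + 0 · 2 = 9
  Term 1 contributes -3 + 1 · 2 = -1
  Term 2 contributes 5 + 2 · 2 = 9
  Term 3 contributes 10 + 3 · 2 = 16
p(2) = ⊕ of these = min[9, -1, 9, 16] = -1.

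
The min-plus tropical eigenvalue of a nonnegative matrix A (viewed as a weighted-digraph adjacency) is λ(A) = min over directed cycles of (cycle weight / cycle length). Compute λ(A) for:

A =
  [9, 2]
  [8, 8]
λ(A) = 5

Enumerate directed cycles and compute their means (weight / length). Sample:
  cycle 0 → 0: weight = 9, length = 1, mean = 9/1 ≈ 9.000
  cycle 1 → 1: weight = 8, length = 1, mean = 8/1 ≈ 8.000
  cycle 0 → 1 → 0: weight = 10, length = 2, mean = 10/2 ≈ 5.000
  cycle 1 → 0 → 1: weight = 10, length = 2, mean = 10/2 ≈ 5.000
Minimum mean = 5.000, attained e.g. along the cycle 0 → 1 → 0 with weight 10 and length 2. So λ(A) = 10/2 = 5.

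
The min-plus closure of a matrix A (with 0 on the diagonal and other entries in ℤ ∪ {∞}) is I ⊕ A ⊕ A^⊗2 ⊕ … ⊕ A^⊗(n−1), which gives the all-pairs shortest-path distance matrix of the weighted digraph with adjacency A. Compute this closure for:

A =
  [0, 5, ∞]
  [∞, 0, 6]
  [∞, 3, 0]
Closure =
  [0, 5, 11]
  [∞, 0, 6]
  [∞, 3, 0]

This is the Floyd-Warshall all-pairs shortest-path computation. For each intermediate vertex k = 0, 1, …, 2, update dist[i][j] ← min(dist[i][j], dist[i][k] + dist[k][j]). The final matrix gives, for each (i, j), the minimum total weight of any directed path from i to j (possibly empty when i = j).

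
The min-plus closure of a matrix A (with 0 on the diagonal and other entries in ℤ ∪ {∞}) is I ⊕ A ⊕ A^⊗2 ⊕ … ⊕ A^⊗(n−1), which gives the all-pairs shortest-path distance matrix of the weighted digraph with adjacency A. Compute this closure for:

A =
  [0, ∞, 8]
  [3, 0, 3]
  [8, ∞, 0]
Closure =
  [0, ∞, 8]
  [3, 0, 3]
  [8, ∞, 0]

This is the Floyd-Warshall all-pairs shortest-path computation. For each intermediate vertex k = 0, 1, …, 2, update dist[i][j] ← min(dist[i][j], dist[i][k] + dist[k][j]). The final matrix gives, for each (i, j), the minimum total weight of any directed path from i to j (possibly empty when i = j).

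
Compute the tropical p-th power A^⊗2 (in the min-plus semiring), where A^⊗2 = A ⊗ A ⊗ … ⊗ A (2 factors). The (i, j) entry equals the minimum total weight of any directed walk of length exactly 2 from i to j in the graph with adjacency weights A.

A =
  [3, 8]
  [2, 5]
A^⊗2 =
  [6, 11]
  [5, 10]

Each entry (A^⊗2)_ij equals the minimum over all length-2 walks i = v_0 → v_1 → … → v_2 = j of Σ_t A[v_t][v_{t+1}]. For example, for (i, j) = (0, 1) we minimise over 2 possible intermediate vertex sequences; the minimum is 11, attained along the walk 0 → 0 → 1.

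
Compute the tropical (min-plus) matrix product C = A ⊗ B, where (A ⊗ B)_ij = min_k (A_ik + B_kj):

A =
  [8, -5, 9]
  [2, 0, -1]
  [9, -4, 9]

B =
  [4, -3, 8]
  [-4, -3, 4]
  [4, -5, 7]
A ⊗ B =
  [-9, -8, -1]
  [-4, -6, 4]
  [-8, -7, 0]

Apply the min-plus product entry-by-entry:
  C[0][0] = min over k of (A[0][0] + B[0][0] = 8 + 4 = 12, A[0][1] + B[1][0] = -5 + -4 = -9, A[0][2] + B[2][0] = 9 + 4 = 13) = -9 (attained at k = 1)
  C[0][1] = min over k of (A[0][0] + B[0][1] = 8 + -3 = 5, A[0][1] + B[1][1] = -5 + -3 = -8, A[0][2] + B[2][1] = 9 + -5 = 4) = -8 (attained at k = 1)
  C[0][2] = min over k of (A[0][0] + B[0][2] = 8 + 8 = 16, A[0][1] + B[1][2] = -5 + 4 = -1, A[0][2] + B[2][2] = 9 + 7 = 16) = -1 (attained at k = 1)
  C[1][0] = min over k of (A[1][0] + B[0][0] = 2 + 4 = 6, A[1][1] + B[1][0] = 0 + -4 = -4, A[1][2] + B[2][0] = -1 + 4 = 3) = -4 (attained at k = 1)
  C[1][1] = min over k of (A[1][0] + B[0][1] = 2 + -3 = -1, A[1][1] + B[1][1] = 0 + -3 = -3, A[1][2] + B[2][1] = -1 + -5 = -6) = -6 (attained at k = 2)
  C[1][2] = min over k of (A[1][0] + B[0][2] = 2 + 8 = 10, A[1][1] + B[1][2] = 0 + 4 = 4, A[1][2] + B[2][2] = -1 + 7 = 6) = 4 (attained at k = 1)
  C[2][0] = min over k of (A[2][0] + B[0][0] = 9 + 4 = 13, A[2][1] + B[1][0] = -4 + -4 = -8, A[2][2] + B[2][0] = 9 + 4 = 13) = -8 (attained at k = 1)
  C[2][1] = min over k of (A[2][0] + B[0][1] = 9 + -3 = 6, A[2][1] + B[1][1] = -4 + -3 = -7, A[2][2] + B[2][1] = 9 + -5 = 4) = -7 (attained at k = 1)
  C[2][2] = min over k of (A[2][0] + B[0][2] = 9 + 8 = 17, A[2][1] + B[1][2] = -4 + 4 = 0, A[2][2] + B[2][2] = 9 + 7 = 16) = 0 (attained at k = 1)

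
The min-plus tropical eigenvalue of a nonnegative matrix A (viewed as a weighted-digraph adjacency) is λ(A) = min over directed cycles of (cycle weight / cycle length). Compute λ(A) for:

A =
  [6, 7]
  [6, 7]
λ(A) = 6

Enumerate directed cycles and compute their means (weight / length). Sample:
  cycle 0 → 0: weight = 6, length = 1, mean = 6/1 ≈ 6.000
  cycle 1 → 1: weight = 7, length = 1, mean = 7/1 ≈ 7.000
  cycle 0 → 1 → 0: weight = 13, length = 2, mean = 13/2 ≈ 6.500
  cycle 1 → 0 → 1: weight = 13, length = 2, mean = 13/2 ≈ 6.500
Minimum mean = 6.000, attained e.g. along the cycle 0 → 0 with weight 6 and length 1. So λ(A) = 6/1 = 6.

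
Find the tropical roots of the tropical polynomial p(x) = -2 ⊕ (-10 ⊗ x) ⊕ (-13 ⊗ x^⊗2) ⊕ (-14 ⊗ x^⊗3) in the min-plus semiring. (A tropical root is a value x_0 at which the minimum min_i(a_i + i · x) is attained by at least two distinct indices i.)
Roots: {1, 3, 8}

Each tropical root is a break point of the lower envelope of the lines y = a_i + i · x (there are 4 lines, with slopes 0, 1, ..., 3). Only the lines that attain the minimum somewhere contribute to roots; other lines are dominated. Here the surviving (envelope) indices are i = 3, i = 2, i = 1, i = 0.
Intersections between consecutive envelope lines give the roots: for adjacent envelope indices i < j the intersection is x = (a_i − a_j) / (j − i). Reading off the sorted break points: {1, 3, 8}.
Verification: at each break x_0, at least two indices attain the minimum of min_i(a_i + i · x_0).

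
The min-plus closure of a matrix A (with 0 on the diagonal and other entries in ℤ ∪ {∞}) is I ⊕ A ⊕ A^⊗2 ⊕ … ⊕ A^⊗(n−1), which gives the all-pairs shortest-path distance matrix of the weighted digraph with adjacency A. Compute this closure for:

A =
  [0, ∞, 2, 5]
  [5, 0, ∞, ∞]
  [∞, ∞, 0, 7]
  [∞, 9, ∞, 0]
Closure =
  [0, 14, 2, 5]
  [5, 0, 7, 10]
  [21, 16, 0, 7]
  [14, 9, 16, 0]

This is the Floyd-Warshall all-pairs shortest-path computation. For each intermediate vertex k = 0, 1, …, 3, update dist[i][j] ← min(dist[i][j], dist[i][k] + dist[k][j]). The final matrix gives, for each (i, j), the minimum total weight of any directed path from i to j (possibly empty when i = j).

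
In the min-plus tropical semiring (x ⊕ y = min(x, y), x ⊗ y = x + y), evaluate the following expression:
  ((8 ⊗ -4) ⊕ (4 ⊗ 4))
((8 ⊗ -4) ⊕ (4 ⊗ 4)) = 4

Expand innermost to outermost. Recall ⊕ takes the minimum of its arguments and ⊗ takes their sum. Working out the expression ((8 ⊗ -4) ⊕ (4 ⊗ 4)) gives 4.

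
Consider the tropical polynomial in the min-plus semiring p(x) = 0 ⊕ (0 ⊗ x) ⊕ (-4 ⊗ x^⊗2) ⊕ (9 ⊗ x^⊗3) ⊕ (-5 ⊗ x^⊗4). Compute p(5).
p(5) = 0

A tropical monomial a ⊗ x^⊗i evaluates to a + i · x. Evaluating each term at x = 5:
  Term 0 contributes 0 + 0 · 5 = 0
  Term 1 contributes 0 + 1 · 5 = 5
  Term 2 contributes -4 + 2 · 5 = 6
  Term 3 contributes 9 + 3 · 5 = 24
  Term 4 contributes -5 + 4 · 5 = 15
p(5) = ⊕ of these = min[0, 5, 6, 24, 15] = 0.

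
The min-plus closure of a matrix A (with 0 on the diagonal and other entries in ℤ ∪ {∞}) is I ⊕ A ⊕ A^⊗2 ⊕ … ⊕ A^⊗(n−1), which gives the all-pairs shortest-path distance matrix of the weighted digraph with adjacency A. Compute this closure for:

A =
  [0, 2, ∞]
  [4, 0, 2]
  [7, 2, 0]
Closure =
  [0, 2, 4]
  [4, 0, 2]
  [6, 2, 0]

This is the Floyd-Warshall all-pairs shortest-path computation. For each intermediate vertex k = 0, 1, …, 2, update dist[i][j] ← min(dist[i][j], dist[i][k] + dist[k][j]). The final matrix gives, for each (i, j), the minimum total weight of any directed path from i to j (possibly empty when i = j).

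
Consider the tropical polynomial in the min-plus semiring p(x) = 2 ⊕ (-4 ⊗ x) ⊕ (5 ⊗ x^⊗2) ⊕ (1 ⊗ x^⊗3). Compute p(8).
p(8) = 2

A tropical monomial a ⊗ x^⊗i evaluates to a + i · x. Evaluating each term at x = 8:
  Term 0 contributes 2 + 0 · 8 = 2
  Term 1 contributes -4 + 1 · 8 = 4
  Term 2 contributes 5 + 2 · 8 = 21
  Term 3 contributes 1 + 3 · 8 = 25
p(8) = ⊕ of these = min[2, 4, 21, 25] = 2.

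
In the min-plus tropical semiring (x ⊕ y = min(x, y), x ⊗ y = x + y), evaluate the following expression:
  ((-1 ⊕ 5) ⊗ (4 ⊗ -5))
((-1 ⊕ 5) ⊗ (4 ⊗ -5)) = -2

Expand innermost to outermost. Recall ⊕ takes the minimum of its arguments and ⊗ takes their sum. Working out the expression ((-1 ⊕ 5) ⊗ (4 ⊗ -5)) gives -2.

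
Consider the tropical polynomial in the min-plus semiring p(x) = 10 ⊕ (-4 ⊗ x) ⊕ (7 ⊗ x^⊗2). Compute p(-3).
p(-3) = -7

A tropical monomial a ⊗ x^⊗i evaluates to a + i · x. Evaluating each term at x = -3:
  Term 0 contributes 10 + 0 · -3 = 10
  Term 1 contributes -4 + 1 · -3 = -7
  Term 2 contributes 7 + 2 · -3 = 1
p(-3) = ⊕ of these = min[10, -7, 1] = -7.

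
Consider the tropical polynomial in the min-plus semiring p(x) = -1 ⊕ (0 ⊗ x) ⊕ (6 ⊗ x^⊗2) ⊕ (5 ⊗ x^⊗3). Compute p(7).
p(7) = -1

A tropical monomial a ⊗ x^⊗i evaluates to a + i · x. Evaluating each term at x = 7:
  Term 0 contributes -1 + 0 · 7 = -1
  Term 1 contributes 0 + 1 · 7 = 7
  Term 2 contributes 6 + 2 · 7 = 20
  Term 3 contributes 5 + 3 · 7 = 26
p(7) = ⊕ of these = min[-1, 7, 20, 26] = -1.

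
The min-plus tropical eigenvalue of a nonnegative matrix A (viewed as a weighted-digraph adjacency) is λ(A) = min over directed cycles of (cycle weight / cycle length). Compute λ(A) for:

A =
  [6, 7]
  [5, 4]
λ(A) = 4

Enumerate directed cycles and compute their means (weight / length). Sample:
  cycle 0 → 0: weight = 6, length = 1, mean = 6/1 ≈ 6.000
  cycle 1 → 1: weight = 4, length = 1, mean = 4/1 ≈ 4.000
  cycle 0 → 1 → 0: weight = 12, length = 2, mean = 12/2 ≈ 6.000
  cycle 1 → 0 → 1: weight = 12, length = 2, mean = 12/2 ≈ 6.000
Minimum mean = 4.000, attained e.g. along the cycle 1 → 1 with weight 4 and length 1. So λ(A) = 4/1 = 4.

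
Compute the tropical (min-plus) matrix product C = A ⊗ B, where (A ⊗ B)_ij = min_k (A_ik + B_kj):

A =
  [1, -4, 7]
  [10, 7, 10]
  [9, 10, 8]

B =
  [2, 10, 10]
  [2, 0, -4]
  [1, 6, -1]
A ⊗ B =
  [-2, -4, -8]
  [9, 7, 3]
  [9, 10, 6]

Apply the min-plus product entry-by-entry:
  C[0][0] = min over k of (A[0][0] + B[0][0] = 1 + 2 = 3, A[0][1] + B[1][0] = -4 + 2 = -2, A[0][2] + B[2][0] = 7 + 1 = 8) = -2 (attained at k = 1)
  C[0][1] = min over k of (A[0][0] + B[0][1] = 1 + 10 = 11, A[0][1] + B[1][1] = -4 + 0 = -4, A[0][2] + B[2][1] = 7 + 6 = 13) = -4 (attained at k = 1)
  C[0][2] = min over k of (A[0][0] + B[0][2] = 1 + 10 = 11, A[0][1] + B[1][2] = -4 + -4 = -8, A[0][2] + B[2][2] = 7 + -1 = 6) = -8 (attained at k = 1)
  C[1][0] = min over k of (A[1][0] + B[0][0] = 10 + 2 = 12, A[1][1] + B[1][0] = 7 + 2 = 9, A[1][2] + B[2][0] = 10 + 1 = 11) = 9 (attained at k = 1)
  C[1][1] = min over k of (A[1][0] + B[0][1] = 10 + 10 = 20, A[1][1] + B[1][1] = 7 + 0 = 7, A[1][2] + B[2][1] = 10 + 6 = 16) = 7 (attained at k = 1)
  C[1][2] = min over k of (A[1][0] + B[0][2] = 10 + 10 = 20, A[1][1] + B[1][2] = 7 + -4 = 3, A[1][2] + B[2][2] = 10 + -1 = 9) = 3 (attained at k = 1)
  C[2][0] = min over k of (A[2][0] + B[0][0] = 9 + 2 = 11, A[2][1] + B[1][0] = 10 + 2 = 12, A[2][2] + B[2][0] = 8 + 1 = 9) = 9 (attained at k = 2)
  C[2][1] = min over k of (A[2][0] + B[0][1] = 9 + 10 = 19, A[2][1] + B[1][1] = 10 + 0 = 10, A[2][2] + B[2][1] = 8 + 6 = 14) = 10 (attained at k = 1)
  C[2][2] = min over k of (A[2][0] + B[0][2] = 9 + 10 = 19, A[2][1] + B[1][2] = 10 + -4 = 6, A[2][2] + B[2][2] = 8 + -1 = 7) = 6 (attained at k = 1)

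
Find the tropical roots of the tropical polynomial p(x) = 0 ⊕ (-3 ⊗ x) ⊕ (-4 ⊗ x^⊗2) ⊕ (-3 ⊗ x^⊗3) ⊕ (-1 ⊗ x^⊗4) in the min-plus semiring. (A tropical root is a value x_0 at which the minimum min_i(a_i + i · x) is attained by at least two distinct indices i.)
Roots: {-2, -1, 1, 3}

Each tropical root is a break point of the lower envelope of the lines y = a_i + i · x (there are 5 lines, with slopes 0, 1, ..., 4). Only the lines that attain the minimum somewhere contribute to roots; other lines are dominated. Here the surviving (envelope) indices are i = 4, i = 3, i = 2, i = 1, i = 0.
Intersections between consecutive envelope lines give the roots: for adjacent envelope indices i < j the intersection is x = (a_i − a_j) / (j − i). Reading off the sorted break points: {-2, -1, 1, 3}.
Verification: at each break x_0, at least two indices attain the minimum of min_i(a_i + i · x_0).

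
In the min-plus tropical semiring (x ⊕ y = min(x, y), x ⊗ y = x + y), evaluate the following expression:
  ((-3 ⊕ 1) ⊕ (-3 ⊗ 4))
((-3 ⊕ 1) ⊕ (-3 ⊗ 4)) = -3

Expand innermost to outermost. Recall ⊕ takes the minimum of its arguments and ⊗ takes their sum. Working out the expression ((-3 ⊕ 1) ⊕ (-3 ⊗ 4)) gives -3.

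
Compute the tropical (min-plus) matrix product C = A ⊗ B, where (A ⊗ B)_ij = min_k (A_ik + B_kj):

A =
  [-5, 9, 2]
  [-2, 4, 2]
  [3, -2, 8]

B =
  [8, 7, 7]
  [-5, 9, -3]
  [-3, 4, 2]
A ⊗ B =
  [-1, 2, 2]
  [-1, 5, 1]
  [-7, 7, -5]

Apply the min-plus product entry-by-entry:
  C[0][0] = min over k of (A[0][0] + B[0][0] = -5 + 8 = 3, A[0][1] + B[1][0] = 9 + -5 = 4, A[0][2] + B[2][0] = 2 + -3 = -1) = -1 (attained at k = 2)
  C[0][1] = min over k of (A[0][0] + B[0][1] = -5 + 7 = 2, A[0][1] + B[1][1] = 9 + 9 = 18, A[0][2] + B[2][1] = 2 + 4 = 6) = 2 (attained at k = 0)
  C[0][2] = min over k of (A[0][0] + B[0][2] = -5 + 7 = 2, A[0][1] + B[1][2] = 9 + -3 = 6, A[0][2] + B[2][2] = 2 + 2 = 4) = 2 (attained at k = 0)
  C[1][0] = min over k of (A[1][0] + B[0][0] = -2 + 8 = 6, A[1][1] + B[1][0] = 4 + -5 = -1, A[1][2] + B[2][0] = 2 + -3 = -1) = -1 (attained at k = 1)
  C[1][1] = min over k of (A[1][0] + B[0][1] = -2 + 7 = 5, A[1][1] + B[1][1] = 4 + 9 = 13, A[1][2] + B[2][1] = 2 + 4 = 6) = 5 (attained at k = 0)
  C[1][2] = min over k of (A[1][0] + B[0][2] = -2 + 7 = 5, A[1][1] + B[1][2] = 4 + -3 = 1, A[1][2] + B[2][2] = 2 + 2 = 4) = 1 (attained at k = 1)
  C[2][0] = min over k of (A[2][0] + B[0][0] = 3 + 8 = 11, A[2][1] + B[1][0] = -2 + -5 = -7, A[2][2] + B[2][0] = 8 + -3 = 5) = -7 (attained at k = 1)
  C[2][1] = min over k of (A[2][0] + B[0][1] = 3 + 7 = 10, A[2][1] + B[1][1] = -2 + 9 = 7, A[2][2] + B[2][1] = 8 + 4 = 12) = 7 (attained at k = 1)
  C[2][2] = min over k of (A[2][0] + B[0][2] = 3 + 7 = 10, A[2][1] + B[1][2] = -2 + -3 = -5, A[2][2] + B[2][2] = 8 + 2 = 10) = -5 (attained at k = 1)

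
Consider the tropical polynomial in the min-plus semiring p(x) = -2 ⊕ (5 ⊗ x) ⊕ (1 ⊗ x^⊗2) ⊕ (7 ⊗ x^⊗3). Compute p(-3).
p(-3) = -5

A tropical monomial a ⊗ x^⊗i evaluates to a + i · x. Evaluating each term at x = -3:
  Term 0 contributes -2 + 0 · -3 = -2
  Term 1 contributes 5 + 1 · -3 = 2
  Term 2 contributes 1 + 2 · -3 = -5
  Term 3 contributes 7 + 3 · -3 = -2
p(-3) = ⊕ of these = min[-2, 2, -5, -2] = -5.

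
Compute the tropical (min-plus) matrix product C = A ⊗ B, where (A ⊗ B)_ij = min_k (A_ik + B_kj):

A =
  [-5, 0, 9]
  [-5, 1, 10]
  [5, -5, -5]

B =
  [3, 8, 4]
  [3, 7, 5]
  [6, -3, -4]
A ⊗ B =
  [-2, 3, -1]
  [-2, 3, -1]
  [-2, -8, -9]

Apply the min-plus product entry-by-entry:
  C[0][0] = min over k of (A[0][0] + B[0][0] = -5 + 3 = -2, A[0][1] + B[1][0] = 0 + 3 = 3, A[0][2] + B[2][0] = 9 + 6 = 15) = -2 (attained at k = 0)
  C[0][1] = min over k of (A[0][0] + B[0][1] = -5 + 8 = 3, A[0][1] + B[1][1] = 0 + 7 = 7, A[0][2] + B[2][1] = 9 + -3 = 6) = 3 (attained at k = 0)
  C[0][2] = min over k of (A[0][0] + B[0][2] = -5 + 4 = -1, A[0][1] + B[1][2] = 0 + 5 = 5, A[0][2] + B[2][2] = 9 + -4 = 5) = -1 (attained at k = 0)
  C[1][0] = min over k of (A[1][0] + B[0][0] = -5 + 3 = -2, A[1][1] + B[1][0] = 1 + 3 = 4, A[1][2] + B[2][0] = 10 + 6 = 16) = -2 (attained at k = 0)
  C[1][1] = min over k of (A[1][0] + B[0][1] = -5 + 8 = 3, A[1][1] + B[1][1] = 1 + 7 = 8, A[1][2] + B[2][1] = 10 + -3 = 7) = 3 (attained at k = 0)
  C[1][2] = min over k of (A[1][0] + B[0][2] = -5 + 4 = -1, A[1][1] + B[1][2] = 1 + 5 = 6, A[1][2] + B[2][2] = 10 + -4 = 6) = -1 (attained at k = 0)
  C[2][0] = min over k of (A[2][0] + B[0][0] = 5 + 3 = 8, A[2][1] + B[1][0] = -5 + 3 = -2, A[2][2] + B[2][0] = -5 + 6 = 1) = -2 (attained at k = 1)
  C[2][1] = min over k of (A[2][0] + B[0][1] = 5 + 8 = 13, A[2][1] + B[1][1] = -5 + 7 = 2, A[2][2] + B[2][1] = -5 + -3 = -8) = -8 (attained at k = 2)
  C[2][2] = min over k of (A[2][0] + B[0][2] = 5 + 4 = 9, A[2][1] + B[1][2] = -5 + 5 = 0, A[2][2] + B[2][2] = -5 + -4 = -9) = -9 (attained at k = 2)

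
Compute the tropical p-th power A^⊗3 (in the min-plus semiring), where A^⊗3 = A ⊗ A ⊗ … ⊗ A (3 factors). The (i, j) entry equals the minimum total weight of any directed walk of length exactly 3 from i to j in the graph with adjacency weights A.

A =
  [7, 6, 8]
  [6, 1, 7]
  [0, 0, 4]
A^⊗3 =
  [12, 8, 14]
  [8, 3, 9]
  [7, 2, 8]

Each entry (A^⊗3)_ij equals the minimum over all length-3 walks i = v_0 → v_1 → … → v_3 = j of Σ_t A[v_t][v_{t+1}]. For example, for (i, j) = (0, 2) we minimise over 9 possible intermediate vertex sequences; the minimum is 14, attained along the walk 0 → 1 → 1 → 2.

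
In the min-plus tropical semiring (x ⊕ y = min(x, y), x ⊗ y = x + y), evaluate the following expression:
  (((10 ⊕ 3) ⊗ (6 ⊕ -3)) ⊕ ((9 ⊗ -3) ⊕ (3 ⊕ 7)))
(((10 ⊕ 3) ⊗ (6 ⊕ -3)) ⊕ ((9 ⊗ -3) ⊕ (3 ⊕ 7))) = 0

Expand innermost to outermost. Recall ⊕ takes the minimum of its arguments and ⊗ takes their sum. Working out the expression (((10 ⊕ 3) ⊗ (6 ⊕ -3)) ⊕ ((9 ⊗ -3) ⊕ (3 ⊕ 7))) gives 0.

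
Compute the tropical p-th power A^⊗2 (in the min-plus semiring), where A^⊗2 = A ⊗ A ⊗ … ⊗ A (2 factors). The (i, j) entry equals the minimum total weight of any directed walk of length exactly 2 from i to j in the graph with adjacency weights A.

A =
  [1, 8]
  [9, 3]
A^⊗2 =
  [2, 9]
  [10, 6]

Each entry (A^⊗2)_ij equals the minimum over all length-2 walks i = v_0 → v_1 → … → v_2 = j of Σ_t A[v_t][v_{t+1}]. For example, for (i, j) = (0, 1) we minimise over 2 possible intermediate vertex sequences; the minimum is 9, attained along the walk 0 → 0 → 1.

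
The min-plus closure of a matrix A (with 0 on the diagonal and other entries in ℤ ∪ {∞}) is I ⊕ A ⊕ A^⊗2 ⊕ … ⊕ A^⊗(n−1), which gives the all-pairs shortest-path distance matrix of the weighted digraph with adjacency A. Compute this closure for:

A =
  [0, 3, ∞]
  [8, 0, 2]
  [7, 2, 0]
Closure =
  [0, 3, 5]
  [8, 0, 2]
  [7, 2, 0]

This is the Floyd-Warshall all-pairs shortest-path computation. For each intermediate vertex k = 0, 1, …, 2, update dist[i][j] ← min(dist[i][j], dist[i][k] + dist[k][j]). The final matrix gives, for each (i, j), the minimum total weight of any directed path from i to j (possibly empty when i = j).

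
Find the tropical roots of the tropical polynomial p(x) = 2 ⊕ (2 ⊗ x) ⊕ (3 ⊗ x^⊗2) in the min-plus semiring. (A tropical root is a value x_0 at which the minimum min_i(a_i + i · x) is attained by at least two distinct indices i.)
Roots: {-1, 0}

Each tropical root is a break point of the lower envelope of the lines y = a_i + i · x (there are 3 lines, with slopes 0, 1, ..., 2). Only the lines that attain the minimum somewhere contribute to roots; other lines are dominated. Here the surviving (envelope) indices are i = 2, i = 1, i = 0.
Intersections between consecutive envelope lines give the roots: for adjacent envelope indices i < j the intersection is x = (a_i − a_j) / (j − i). Reading off the sorted break points: {-1, 0}.
Verification: at each break x_0, at least two indices attain the minimum of min_i(a_i + i · x_0).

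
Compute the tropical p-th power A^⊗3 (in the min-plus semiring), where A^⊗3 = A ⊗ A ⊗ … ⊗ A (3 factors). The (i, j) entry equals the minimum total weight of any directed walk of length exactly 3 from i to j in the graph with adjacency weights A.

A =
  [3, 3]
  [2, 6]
A^⊗3 =
  [8, 8]
  [7, 8]

Each entry (A^⊗3)_ij equals the minimum over all length-3 walks i = v_0 → v_1 → … → v_3 = j of Σ_t A[v_t][v_{t+1}]. For example, for (i, j) = (0, 1) we minimise over 4 possible intermediate vertex sequences; the minimum is 8, attained along the walk 0 → 1 → 0 → 1.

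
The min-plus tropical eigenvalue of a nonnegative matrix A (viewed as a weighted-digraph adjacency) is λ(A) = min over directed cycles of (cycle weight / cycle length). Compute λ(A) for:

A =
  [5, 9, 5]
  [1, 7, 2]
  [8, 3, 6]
λ(A) = 5/2

Enumerate directed cycles and compute their means (weight / length). Sample:
  cycle 0 → 0: weight = 5, length = 1, mean = 5/1 ≈ 5.000
  cycle 1 → 1: weight = 7, length = 1, mean = 7/1 ≈ 7.000
  cycle 2 → 2: weight = 6, length = 1, mean = 6/1 ≈ 6.000
  cycle 0 → 1 → 0: weight = 10, length = 2, mean = 10/2 ≈ 5.000
  cycle 0 → 2 → 0: weight = 13, length = 2, mean = 13/2 ≈ 6.500
  cycle 1 → 0 → 1: weight = 10, length = 2, mean = 10/2 ≈ 5.000
Minimum mean = 2.500, attained e.g. along the cycle 1 → 2 → 1 with weight 5 and length 2. So λ(A) = 5/2 = 5/2.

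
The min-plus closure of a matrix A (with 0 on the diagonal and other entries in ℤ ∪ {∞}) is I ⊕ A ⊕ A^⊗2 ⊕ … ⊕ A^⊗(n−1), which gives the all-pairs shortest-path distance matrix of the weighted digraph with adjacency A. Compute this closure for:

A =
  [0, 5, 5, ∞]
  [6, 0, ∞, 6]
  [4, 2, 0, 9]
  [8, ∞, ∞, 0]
Closure =
  [0, 5, 5, 11]
  [6, 0, 11, 6]
  [4, 2, 0, 8]
  [8, 13, 13, 0]

This is the Floyd-Warshall all-pairs shortest-path computation. For each intermediate vertex k = 0, 1, …, 3, update dist[i][j] ← min(dist[i][j], dist[i][k] + dist[k][j]). The final matrix gives, for each (i, j), the minimum total weight of any directed path from i to j (possibly empty when i = j).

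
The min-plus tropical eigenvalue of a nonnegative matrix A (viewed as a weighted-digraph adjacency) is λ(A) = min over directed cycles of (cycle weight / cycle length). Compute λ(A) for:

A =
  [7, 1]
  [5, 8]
λ(A) = 3

Enumerate directed cycles and compute their means (weight / length). Sample:
  cycle 0 → 0: weight = 7, length = 1, mean = 7/1 ≈ 7.000
  cycle 1 → 1: weight = 8, length = 1, mean = 8/1 ≈ 8.000
  cycle 0 → 1 → 0: weight = 6, length = 2, mean = 6/2 ≈ 3.000
  cycle 1 → 0 → 1: weight = 6, length = 2, mean = 6/2 ≈ 3.000
Minimum mean = 3.000, attained e.g. along the cycle 0 → 1 → 0 with weight 6 and length 2. So λ(A) = 6/2 = 3.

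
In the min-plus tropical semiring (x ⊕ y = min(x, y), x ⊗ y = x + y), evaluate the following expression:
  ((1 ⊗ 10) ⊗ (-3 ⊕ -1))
((1 ⊗ 10) ⊗ (-3 ⊕ -1)) = 8

Expand innermost to outermost. Recall ⊕ takes the minimum of its arguments and ⊗ takes their sum. Working out the expression ((1 ⊗ 10) ⊗ (-3 ⊕ -1)) gives 8.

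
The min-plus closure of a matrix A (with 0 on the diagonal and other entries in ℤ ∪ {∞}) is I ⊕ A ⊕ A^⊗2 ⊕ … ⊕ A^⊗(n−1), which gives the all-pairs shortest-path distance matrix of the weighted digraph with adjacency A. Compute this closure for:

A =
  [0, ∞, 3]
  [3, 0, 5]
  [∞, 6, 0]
Closure =
  [0, 9, 3]
  [3, 0, 5]
  [9, 6, 0]

This is the Floyd-Warshall all-pairs shortest-path computation. For each intermediate vertex k = 0, 1, …, 2, update dist[i][j] ← min(dist[i][j], dist[i][k] + dist[k][j]). The final matrix gives, for each (i, j), the minimum total weight of any directed path from i to j (possibly empty when i = j).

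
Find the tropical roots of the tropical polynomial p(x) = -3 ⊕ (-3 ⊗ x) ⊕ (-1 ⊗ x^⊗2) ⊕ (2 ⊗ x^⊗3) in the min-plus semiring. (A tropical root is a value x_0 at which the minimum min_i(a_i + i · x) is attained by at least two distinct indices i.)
Roots: {-3, -2, 0}

Each tropical root is a break point of the lower envelope of the lines y = a_i + i · x (there are 4 lines, with slopes 0, 1, ..., 3). Only the lines that attain the minimum somewhere contribute to roots; other lines are dominated. Here the surviving (envelope) indices are i = 3, i = 2, i = 1, i = 0.
Intersections between consecutive envelope lines give the roots: for adjacent envelope indices i < j the intersection is x = (a_i − a_j) / (j − i). Reading off the sorted break points: {-3, -2, 0}.
Verification: at each break x_0, at least two indices attain the minimum of min_i(a_i + i · x_0).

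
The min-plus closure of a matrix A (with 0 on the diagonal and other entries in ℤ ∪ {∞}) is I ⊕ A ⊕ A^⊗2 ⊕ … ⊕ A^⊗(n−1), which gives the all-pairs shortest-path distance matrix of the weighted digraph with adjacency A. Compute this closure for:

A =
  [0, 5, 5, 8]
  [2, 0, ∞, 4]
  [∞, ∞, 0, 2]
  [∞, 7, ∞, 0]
Closure =
  [0, 5, 5, 7]
  [2, 0, 7, 4]
  [11, 9, 0, 2]
  [9, 7, 14, 0]

This is the Floyd-Warshall all-pairs shortest-path computation. For each intermediate vertex k = 0, 1, …, 3, update dist[i][j] ← min(dist[i][j], dist[i][k] + dist[k][j]). The final matrix gives, for each (i, j), the minimum total weight of any directed path from i to j (possibly empty when i = j).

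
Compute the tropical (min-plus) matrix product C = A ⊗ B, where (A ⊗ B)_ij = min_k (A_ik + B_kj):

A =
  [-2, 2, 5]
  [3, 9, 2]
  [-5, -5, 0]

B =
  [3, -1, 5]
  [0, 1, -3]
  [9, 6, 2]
A ⊗ B =
  [1, -3, -1]
  [6, 2, 4]
  [-5, -6, -8]

Apply the min-plus product entry-by-entry:
  C[0][0] = min over k of (A[0][0] + B[0][0] = -2 + 3 = 1, A[0][1] + B[1][0] = 2 + 0 = 2, A[0][2] + B[2][0] = 5 + 9 = 14) = 1 (attained at k = 0)
  C[0][1] = min over k of (A[0][0] + B[0][1] = -2 + -1 = -3, A[0][1] + B[1][1] = 2 + 1 = 3, A[0][2] + B[2][1] = 5 + 6 = 11) = -3 (attained at k = 0)
  C[0][2] = min over k of (A[0][0] + B[0][2] = -2 + 5 = 3, A[0][1] + B[1][2] = 2 + -3 = -1, A[0][2] + B[2][2] = 5 + 2 = 7) = -1 (attained at k = 1)
  C[1][0] = min over k of (A[1][0] + B[0][0] = 3 + 3 = 6, A[1][1] + B[1][0] = 9 + 0 = 9, A[1][2] + B[2][0] = 2 + 9 = 11) = 6 (attained at k = 0)
  C[1][1] = min over k of (A[1][0] + B[0][1] = 3 + -1 = 2, A[1][1] + B[1][1] = 9 + 1 = 10, A[1][2] + B[2][1] = 2 + 6 = 8) = 2 (attained at k = 0)
  C[1][2] = min over k of (A[1][0] + B[0][2] = 3 + 5 = 8, A[1][1] + B[1][2] = 9 + -3 = 6, A[1][2] + B[2][2] = 2 + 2 = 4) = 4 (attained at k = 2)
  C[2][0] = min over k of (A[2][0] + B[0][0] = -5 + 3 = -2, A[2][1] + B[1][0] = -5 + 0 = -5, A[2][2] + B[2][0] = 0 + 9 = 9) = -5 (attained at k = 1)
  C[2][1] = min over k of (A[2][0] + B[0][1] = -5 + -1 = -6, A[2][1] + B[1][1] = -5 + 1 = -4, A[2][2] + B[2][1] = 0 + 6 = 6) = -6 (attained at k = 0)
  C[2][2] = min over k of (A[2][0] + B[0][2] = -5 + 5 = 0, A[2][1] + B[1][2] = -5 + -3 = -8, A[2][2] + B[2][2] = 0 + 2 = 2) = -8 (attained at k = 1)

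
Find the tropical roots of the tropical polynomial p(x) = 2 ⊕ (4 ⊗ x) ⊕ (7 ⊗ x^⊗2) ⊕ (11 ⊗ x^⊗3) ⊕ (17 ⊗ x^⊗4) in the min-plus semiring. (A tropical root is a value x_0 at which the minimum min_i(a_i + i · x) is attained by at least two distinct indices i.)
Roots: {-6, -4, -3, -2}

Each tropical root is a break point of the lower envelope of the lines y = a_i + i · x (there are 5 lines, with slopes 0, 1, ..., 4). Only the lines that attain the minimum somewhere contribute to roots; other lines are dominated. Here the surviving (envelope) indices are i = 4, i = 3, i = 2, i = 1, i = 0.
Intersections between consecutive envelope lines give the roots: for adjacent envelope indices i < j the intersection is x = (a_i − a_j) / (j − i). Reading off the sorted break points: {-6, -4, -3, -2}.
Verification: at each break x_0, at least two indices attain the minimum of min_i(a_i + i · x_0).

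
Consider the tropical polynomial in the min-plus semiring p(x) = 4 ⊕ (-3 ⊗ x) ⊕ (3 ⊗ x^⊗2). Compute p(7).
p(7) = 4

A tropical monomial a ⊗ x^⊗i evaluates to a + i · x. Evaluating each term at x = 7:
  Term 0 contributes 4 + 0 · 7 = 4
  Term 1 contributes -3 + 1 · 7 = 4
  Term 2 contributes 3 + 2 · 7 = 17
p(7) = ⊕ of these = min[4, 4, 17] = 4.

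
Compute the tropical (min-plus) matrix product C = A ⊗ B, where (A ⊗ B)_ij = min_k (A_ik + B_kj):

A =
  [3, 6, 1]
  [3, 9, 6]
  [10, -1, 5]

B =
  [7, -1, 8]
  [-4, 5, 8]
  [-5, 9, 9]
A ⊗ B =
  [-4, 2, 10]
  [1, 2, 11]
  [-5, 4, 7]

Apply the min-plus product entry-by-entry:
  C[0][0] = min over k of (A[0][0] + B[0][0] = 3 + 7 = 10, A[0][1] + B[1][0] = 6 + -4 = 2, A[0][2] + B[2][0] = 1 + -5 = -4) = -4 (attained at k = 2)
  C[0][1] = min over k of (A[0][0] + B[0][1] = 3 + -1 = 2, A[0][1] + B[1][1] = 6 + 5 = 11, A[0][2] + B[2][1] = 1 + 9 = 10) = 2 (attained at k = 0)
  C[0][2] = min over k of (A[0][0] + B[0][2] = 3 + 8 = 11, A[0][1] + B[1][2] = 6 + 8 = 14, A[0][2] + B[2][2] = 1 + 9 = 10) = 10 (attained at k = 2)
  C[1][0] = min over k of (A[1][0] + B[0][0] = 3 + 7 = 10, A[1][1] + B[1][0] = 9 + -4 = 5, A[1][2] + B[2][0] = 6 + -5 = 1) = 1 (attained at k = 2)
  C[1][1] = min over k of (A[1][0] + B[0][1] = 3 + -1 = 2, A[1][1] + B[1][1] = 9 + 5 = 14, A[1][2] + B[2][1] = 6 + 9 = 15) = 2 (attained at k = 0)
  C[1][2] = min over k of (A[1][0] + B[0][2] = 3 + 8 = 11, A[1][1] + B[1][2] = 9 + 8 = 17, A[1][2] + B[2][2] = 6 + 9 = 15) = 11 (attained at k = 0)
  C[2][0] = min over k of (A[2][0] + B[0][0] = 10 + 7 = 17, A[2][1] + B[1][0] = -1 + -4 = -5, A[2][2] + B[2][0] = 5 + -5 = 0) = -5 (attained at k = 1)
  C[2][1] = min over k of (A[2][0] + B[0][1] = 10 + -1 = 9, A[2][1] + B[1][1] = -1 + 5 = 4, A[2][2] + B[2][1] = 5 + 9 = 14) = 4 (attained at k = 1)
  C[2][2] = min over k of (A[2][0] + B[0][2] = 10 + 8 = 18, A[2][1] + B[1][2] = -1 + 8 = 7, A[2][2] + B[2][2] = 5 + 9 = 14) = 7 (attained at k = 1)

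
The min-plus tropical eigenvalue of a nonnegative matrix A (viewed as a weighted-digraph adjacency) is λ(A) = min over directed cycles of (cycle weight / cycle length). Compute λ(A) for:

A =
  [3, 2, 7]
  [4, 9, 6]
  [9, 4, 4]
λ(A) = 3

Enumerate directed cycles and compute their means (weight / length). Sample:
  cycle 0 → 0: weight = 3, length = 1, mean = 3/1 ≈ 3.000
  cycle 1 → 1: weight = 9, length = 1, mean = 9/1 ≈ 9.000
  cycle 2 → 2: weight = 4, length = 1, mean = 4/1 ≈ 4.000
  cycle 0 → 1 → 0: weight = 6, length = 2, mean = 6/2 ≈ 3.000
  cycle 0 → 2 → 0: weight = 16, length = 2, mean = 16/2 ≈ 8.000
  cycle 1 → 0 → 1: weight = 6, length = 2, mean = 6/2 ≈ 3.000
Minimum mean = 3.000, attained e.g. along the cycle 0 → 0 with weight 3 and length 1. So λ(A) = 3/1 = 3.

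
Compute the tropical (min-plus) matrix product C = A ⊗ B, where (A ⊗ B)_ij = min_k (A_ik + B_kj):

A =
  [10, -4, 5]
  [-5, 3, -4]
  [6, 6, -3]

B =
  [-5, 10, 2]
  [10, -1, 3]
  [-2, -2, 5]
A ⊗ B =
  [3, -5, -1]
  [-10, -6, -3]
  [-5, -5, 2]

Apply the min-plus product entry-by-entry:
  C[0][0] = min over k of (A[0][0] + B[0][0] = 10 + -5 = 5, A[0][1] + B[1][0] = -4 + 10 = 6, A[0][2] + B[2][0] = 5 + -2 = 3) = 3 (attained at k = 2)
  C[0][1] = min over k of (A[0][0] + B[0][1] = 10 + 10 = 20, A[0][1] + B[1][1] = -4 + -1 = -5, A[0][2] + B[2][1] = 5 + -2 = 3) = -5 (attained at k = 1)
  C[0][2] = min over k of (A[0][0] + B[0][2] = 10 + 2 = 12, A[0][1] + B[1][2] = -4 + 3 = -1, A[0][2] + B[2][2] = 5 + 5 = 10) = -1 (attained at k = 1)
  C[1][0] = min over k of (A[1][0] + B[0][0] = -5 + -5 = -10, A[1][1] + B[1][0] = 3 + 10 = 13, A[1][2] + B[2][0] = -4 + -2 = -6) = -10 (attained at k = 0)
  C[1][1] = min over k of (A[1][0] + B[0][1] = -5 + 10 = 5, A[1][1] + B[1][1] = 3 + -1 = 2, A[1][2] + B[2][1] = -4 + -2 = -6) = -6 (attained at k = 2)
  C[1][2] = min over k of (A[1][0] + B[0][2] = -5 + 2 = -3, A[1][1] + B[1][2] = 3 + 3 = 6, A[1][2] + B[2][2] = -4 + 5 = 1) = -3 (attained at k = 0)
  C[2][0] = min over k of (A[2][0] + B[0][0] = 6 + -5 = 1, A[2][1] + B[1][0] = 6 + 10 = 16, A[2][2] + B[2][0] = -3 + -2 = -5) = -5 (attained at k = 2)
  C[2][1] = min over k of (A[2][0] + B[0][1] = 6 + 10 = 16, A[2][1] + B[1][1] = 6 + -1 = 5, A[2][2] + B[2][1] = -3 + -2 = -5) = -5 (attained at k = 2)
  C[2][2] = min over k of (A[2][0] + B[0][2] = 6 + 2 = 8, A[2][1] + B[1][2] = 6 + 3 = 9, A[2][2] + B[2][2] = -3 + 5 = 2) = 2 (attained at k = 2)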